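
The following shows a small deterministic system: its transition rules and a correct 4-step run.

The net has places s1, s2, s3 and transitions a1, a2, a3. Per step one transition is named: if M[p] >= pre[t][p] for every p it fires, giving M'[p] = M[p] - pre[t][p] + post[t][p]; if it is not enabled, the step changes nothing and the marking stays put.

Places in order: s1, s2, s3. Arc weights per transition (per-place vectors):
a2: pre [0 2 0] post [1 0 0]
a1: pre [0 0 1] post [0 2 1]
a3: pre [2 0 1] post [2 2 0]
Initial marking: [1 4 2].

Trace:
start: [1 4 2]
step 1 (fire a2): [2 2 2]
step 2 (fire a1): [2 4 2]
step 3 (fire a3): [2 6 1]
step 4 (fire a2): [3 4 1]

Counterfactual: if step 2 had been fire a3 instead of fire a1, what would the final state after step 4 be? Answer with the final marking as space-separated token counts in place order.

3 4 0

(re-executing from step 2 with the substitution; state before step 2: [2 2 2])
step 2 (fire a3): [2 4 1]
step 3 (fire a3): [2 6 0]
step 4 (fire a2): [3 4 0]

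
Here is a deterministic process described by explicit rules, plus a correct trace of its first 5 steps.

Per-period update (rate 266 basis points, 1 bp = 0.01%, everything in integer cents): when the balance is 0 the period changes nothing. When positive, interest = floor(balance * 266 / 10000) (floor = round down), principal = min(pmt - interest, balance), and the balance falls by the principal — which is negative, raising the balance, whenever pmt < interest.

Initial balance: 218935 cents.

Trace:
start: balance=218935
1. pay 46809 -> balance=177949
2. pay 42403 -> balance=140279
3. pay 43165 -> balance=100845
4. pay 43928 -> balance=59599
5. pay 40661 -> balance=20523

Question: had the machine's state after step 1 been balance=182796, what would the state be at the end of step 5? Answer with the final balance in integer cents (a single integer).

state after step 1 := balance=182796
2. pay 42403 -> balance=145255
3. pay 43165 -> balance=105953
4. pay 43928 -> balance=64843
5. pay 40661 -> balance=25906

25906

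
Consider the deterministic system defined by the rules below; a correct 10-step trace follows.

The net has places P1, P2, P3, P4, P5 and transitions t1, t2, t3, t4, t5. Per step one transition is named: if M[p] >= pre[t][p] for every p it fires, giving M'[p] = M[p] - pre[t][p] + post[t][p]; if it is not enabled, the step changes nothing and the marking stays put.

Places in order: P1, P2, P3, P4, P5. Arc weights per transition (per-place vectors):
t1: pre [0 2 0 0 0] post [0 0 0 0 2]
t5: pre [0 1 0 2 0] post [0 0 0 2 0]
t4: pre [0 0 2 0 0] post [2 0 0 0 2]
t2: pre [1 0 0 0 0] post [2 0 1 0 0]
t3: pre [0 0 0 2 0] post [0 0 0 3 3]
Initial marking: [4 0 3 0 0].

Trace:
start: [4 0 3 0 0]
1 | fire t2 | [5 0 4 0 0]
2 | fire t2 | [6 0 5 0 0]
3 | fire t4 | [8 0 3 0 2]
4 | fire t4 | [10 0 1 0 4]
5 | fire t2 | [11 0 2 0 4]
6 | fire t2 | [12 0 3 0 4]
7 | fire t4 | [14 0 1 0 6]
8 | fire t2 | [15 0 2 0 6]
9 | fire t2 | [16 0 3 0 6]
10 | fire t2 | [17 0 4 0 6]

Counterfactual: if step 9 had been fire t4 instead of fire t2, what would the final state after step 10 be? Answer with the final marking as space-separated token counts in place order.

(re-executing from step 9 with the substitution; state before step 9: [15 0 2 0 6])
9 | fire t4 | [17 0 0 0 8]
10 | fire t2 | [18 0 1 0 8]

18 0 1 0 8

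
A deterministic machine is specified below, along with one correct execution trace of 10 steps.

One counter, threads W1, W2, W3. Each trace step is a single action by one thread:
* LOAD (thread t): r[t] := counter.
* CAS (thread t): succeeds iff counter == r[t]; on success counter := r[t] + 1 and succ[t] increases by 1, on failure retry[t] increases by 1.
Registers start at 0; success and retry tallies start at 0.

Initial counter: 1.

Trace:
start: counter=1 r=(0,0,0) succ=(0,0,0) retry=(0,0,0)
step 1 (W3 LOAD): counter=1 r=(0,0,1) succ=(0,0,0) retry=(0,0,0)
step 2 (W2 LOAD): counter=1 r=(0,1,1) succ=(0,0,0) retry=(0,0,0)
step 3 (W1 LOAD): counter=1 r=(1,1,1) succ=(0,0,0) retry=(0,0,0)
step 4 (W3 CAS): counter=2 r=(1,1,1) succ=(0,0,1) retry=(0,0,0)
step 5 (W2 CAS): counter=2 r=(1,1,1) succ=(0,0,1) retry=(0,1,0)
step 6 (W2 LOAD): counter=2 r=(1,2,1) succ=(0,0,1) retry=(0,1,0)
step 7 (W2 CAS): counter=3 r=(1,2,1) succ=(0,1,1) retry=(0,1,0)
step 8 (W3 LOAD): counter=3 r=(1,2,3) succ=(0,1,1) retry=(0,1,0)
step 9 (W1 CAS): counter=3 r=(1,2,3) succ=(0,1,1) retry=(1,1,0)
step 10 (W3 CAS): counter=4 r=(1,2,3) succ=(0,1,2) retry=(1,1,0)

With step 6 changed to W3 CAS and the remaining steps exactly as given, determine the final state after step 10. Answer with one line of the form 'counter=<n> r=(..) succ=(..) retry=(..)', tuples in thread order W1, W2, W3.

(re-executing from step 6 with the substitution; state before step 6: counter=2 r=(1,1,1) succ=(0,0,1) retry=(0,1,0))
step 6 (W3 CAS): counter=2 r=(1,1,1) succ=(0,0,1) retry=(0,1,1)
step 7 (W2 CAS): counter=2 r=(1,1,1) succ=(0,0,1) retry=(0,2,1)
step 8 (W3 LOAD): counter=2 r=(1,1,2) succ=(0,0,1) retry=(0,2,1)
step 9 (W1 CAS): counter=2 r=(1,1,2) succ=(0,0,1) retry=(1,2,1)
step 10 (W3 CAS): counter=3 r=(1,1,2) succ=(0,0,2) retry=(1,2,1)

counter=3 r=(1,1,2) succ=(0,0,2) retry=(1,2,1)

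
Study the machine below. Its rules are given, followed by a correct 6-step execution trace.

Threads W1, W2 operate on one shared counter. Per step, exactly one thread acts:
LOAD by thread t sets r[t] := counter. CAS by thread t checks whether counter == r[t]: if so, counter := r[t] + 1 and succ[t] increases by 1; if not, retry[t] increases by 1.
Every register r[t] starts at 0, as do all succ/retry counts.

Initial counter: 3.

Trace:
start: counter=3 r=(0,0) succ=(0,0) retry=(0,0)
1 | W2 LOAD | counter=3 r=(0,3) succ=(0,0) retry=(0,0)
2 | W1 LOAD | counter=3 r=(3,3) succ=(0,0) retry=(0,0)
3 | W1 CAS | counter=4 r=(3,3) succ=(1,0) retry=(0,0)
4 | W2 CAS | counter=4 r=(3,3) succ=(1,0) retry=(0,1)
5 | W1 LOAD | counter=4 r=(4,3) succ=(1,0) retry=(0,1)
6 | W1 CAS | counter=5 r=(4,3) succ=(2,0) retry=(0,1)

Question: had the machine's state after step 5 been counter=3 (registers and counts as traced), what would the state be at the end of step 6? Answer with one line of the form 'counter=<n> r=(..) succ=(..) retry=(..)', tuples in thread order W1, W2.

counter=3 r=(4,3) succ=(1,0) retry=(1,1)

state after step 5 := counter=3 r=(4,3) succ=(1,0) retry=(0,1)
6 | W1 CAS | counter=3 r=(4,3) succ=(1,0) retry=(1,1)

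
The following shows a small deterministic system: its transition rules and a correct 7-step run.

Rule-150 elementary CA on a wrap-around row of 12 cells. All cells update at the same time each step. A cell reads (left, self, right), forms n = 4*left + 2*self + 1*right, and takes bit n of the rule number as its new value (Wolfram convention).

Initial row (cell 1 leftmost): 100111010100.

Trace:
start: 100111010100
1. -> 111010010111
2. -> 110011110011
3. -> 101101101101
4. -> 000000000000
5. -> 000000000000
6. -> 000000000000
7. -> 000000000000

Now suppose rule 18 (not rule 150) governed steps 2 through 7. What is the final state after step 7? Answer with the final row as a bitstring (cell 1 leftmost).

(re-executing steps 2..7 under rule 18; state before step 2: 111010010111)
2. -> 000001100000
3. -> 000010010000
4. -> 000101101000
5. -> 001000000100
6. -> 010100001010
7. -> 100010010001

100010010001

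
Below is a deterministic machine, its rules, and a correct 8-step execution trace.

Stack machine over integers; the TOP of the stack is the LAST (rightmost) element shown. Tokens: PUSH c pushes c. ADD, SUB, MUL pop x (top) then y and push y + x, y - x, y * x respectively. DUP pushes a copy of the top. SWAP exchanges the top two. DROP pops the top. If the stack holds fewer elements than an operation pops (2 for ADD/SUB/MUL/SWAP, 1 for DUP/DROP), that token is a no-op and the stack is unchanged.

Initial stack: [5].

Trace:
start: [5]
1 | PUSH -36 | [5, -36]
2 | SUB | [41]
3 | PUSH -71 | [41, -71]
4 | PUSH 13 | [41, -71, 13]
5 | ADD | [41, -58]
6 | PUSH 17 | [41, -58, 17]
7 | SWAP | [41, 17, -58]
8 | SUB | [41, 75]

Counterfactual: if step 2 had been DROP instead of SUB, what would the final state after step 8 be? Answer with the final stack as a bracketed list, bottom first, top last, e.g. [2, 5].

[5, 75]

(re-executing from step 2 with the substitution; state before step 2: [5, -36])
2 | DROP | [5]
3 | PUSH -71 | [5, -71]
4 | PUSH 13 | [5, -71, 13]
5 | ADD | [5, -58]
6 | PUSH 17 | [5, -58, 17]
7 | SWAP | [5, 17, -58]
8 | SUB | [5, 75]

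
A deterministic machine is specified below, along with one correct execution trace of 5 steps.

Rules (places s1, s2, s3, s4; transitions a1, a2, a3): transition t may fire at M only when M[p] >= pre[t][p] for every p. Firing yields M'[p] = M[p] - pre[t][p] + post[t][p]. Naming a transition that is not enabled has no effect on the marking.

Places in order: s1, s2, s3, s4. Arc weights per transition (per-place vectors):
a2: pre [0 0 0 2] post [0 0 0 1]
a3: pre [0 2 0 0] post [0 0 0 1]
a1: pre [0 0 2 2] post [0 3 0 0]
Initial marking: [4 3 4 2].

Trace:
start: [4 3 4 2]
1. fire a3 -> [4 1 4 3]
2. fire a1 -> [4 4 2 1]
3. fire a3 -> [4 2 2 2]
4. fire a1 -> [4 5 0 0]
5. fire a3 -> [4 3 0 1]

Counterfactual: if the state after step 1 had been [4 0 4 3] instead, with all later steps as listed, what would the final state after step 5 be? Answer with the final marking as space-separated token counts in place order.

4 2 0 1

state after step 1 := [4 0 4 3]
2. fire a1 -> [4 3 2 1]
3. fire a3 -> [4 1 2 2]
4. fire a1 -> [4 4 0 0]
5. fire a3 -> [4 2 0 1]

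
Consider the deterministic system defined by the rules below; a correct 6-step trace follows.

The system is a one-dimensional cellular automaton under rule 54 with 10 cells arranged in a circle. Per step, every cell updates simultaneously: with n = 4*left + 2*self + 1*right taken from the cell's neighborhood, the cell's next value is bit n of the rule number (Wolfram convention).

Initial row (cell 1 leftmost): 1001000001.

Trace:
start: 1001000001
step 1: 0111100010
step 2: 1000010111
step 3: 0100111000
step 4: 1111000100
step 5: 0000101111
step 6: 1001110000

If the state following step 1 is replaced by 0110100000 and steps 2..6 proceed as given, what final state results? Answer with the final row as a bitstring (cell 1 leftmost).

state after step 1 := 0110100000
step 2: 1001110000
step 3: 1110001001
step 4: 0001011110
step 5: 0011100001
step 6: 1100010011

1100010011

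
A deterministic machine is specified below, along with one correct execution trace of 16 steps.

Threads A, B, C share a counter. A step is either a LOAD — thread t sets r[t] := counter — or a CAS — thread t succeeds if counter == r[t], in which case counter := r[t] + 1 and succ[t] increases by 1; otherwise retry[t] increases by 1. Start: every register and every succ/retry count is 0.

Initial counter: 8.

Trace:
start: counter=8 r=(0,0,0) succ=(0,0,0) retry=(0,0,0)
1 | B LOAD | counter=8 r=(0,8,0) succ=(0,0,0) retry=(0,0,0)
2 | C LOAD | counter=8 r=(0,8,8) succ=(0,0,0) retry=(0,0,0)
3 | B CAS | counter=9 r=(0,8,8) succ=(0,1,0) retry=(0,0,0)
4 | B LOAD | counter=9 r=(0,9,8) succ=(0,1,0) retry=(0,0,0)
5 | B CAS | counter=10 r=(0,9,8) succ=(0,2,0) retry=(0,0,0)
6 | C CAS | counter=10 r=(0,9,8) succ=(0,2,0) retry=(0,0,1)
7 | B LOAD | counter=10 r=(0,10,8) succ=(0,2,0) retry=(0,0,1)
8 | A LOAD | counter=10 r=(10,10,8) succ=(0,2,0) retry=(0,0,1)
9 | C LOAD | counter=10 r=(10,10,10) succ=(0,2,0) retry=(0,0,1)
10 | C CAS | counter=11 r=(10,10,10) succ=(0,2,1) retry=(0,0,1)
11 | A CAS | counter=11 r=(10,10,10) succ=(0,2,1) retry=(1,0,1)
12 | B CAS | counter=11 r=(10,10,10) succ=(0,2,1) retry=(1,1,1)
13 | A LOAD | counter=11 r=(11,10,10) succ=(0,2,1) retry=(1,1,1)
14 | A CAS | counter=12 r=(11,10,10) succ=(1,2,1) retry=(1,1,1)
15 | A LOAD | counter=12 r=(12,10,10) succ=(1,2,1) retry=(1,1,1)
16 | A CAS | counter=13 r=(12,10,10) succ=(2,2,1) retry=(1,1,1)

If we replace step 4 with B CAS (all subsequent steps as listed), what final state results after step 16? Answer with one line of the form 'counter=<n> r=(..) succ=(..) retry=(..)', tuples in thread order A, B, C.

(re-executing from step 4 with the substitution; state before step 4: counter=9 r=(0,8,8) succ=(0,1,0) retry=(0,0,0))
4 | B CAS | counter=9 r=(0,8,8) succ=(0,1,0) retry=(0,1,0)
5 | B CAS | counter=9 r=(0,8,8) succ=(0,1,0) retry=(0,2,0)
6 | C CAS | counter=9 r=(0,8,8) succ=(0,1,0) retry=(0,2,1)
7 | B LOAD | counter=9 r=(0,9,8) succ=(0,1,0) retry=(0,2,1)
8 | A LOAD | counter=9 r=(9,9,8) succ=(0,1,0) retry=(0,2,1)
9 | C LOAD | counter=9 r=(9,9,9) succ=(0,1,0) retry=(0,2,1)
10 | C CAS | counter=10 r=(9,9,9) succ=(0,1,1) retry=(0,2,1)
11 | A CAS | counter=10 r=(9,9,9) succ=(0,1,1) retry=(1,2,1)
12 | B CAS | counter=10 r=(9,9,9) succ=(0,1,1) retry=(1,3,1)
13 | A LOAD | counter=10 r=(10,9,9) succ=(0,1,1) retry=(1,3,1)
14 | A CAS | counter=11 r=(10,9,9) succ=(1,1,1) retry=(1,3,1)
15 | A LOAD | counter=11 r=(11,9,9) succ=(1,1,1) retry=(1,3,1)
16 | A CAS | counter=12 r=(11,9,9) succ=(2,1,1) retry=(1,3,1)

counter=12 r=(11,9,9) succ=(2,1,1) retry=(1,3,1)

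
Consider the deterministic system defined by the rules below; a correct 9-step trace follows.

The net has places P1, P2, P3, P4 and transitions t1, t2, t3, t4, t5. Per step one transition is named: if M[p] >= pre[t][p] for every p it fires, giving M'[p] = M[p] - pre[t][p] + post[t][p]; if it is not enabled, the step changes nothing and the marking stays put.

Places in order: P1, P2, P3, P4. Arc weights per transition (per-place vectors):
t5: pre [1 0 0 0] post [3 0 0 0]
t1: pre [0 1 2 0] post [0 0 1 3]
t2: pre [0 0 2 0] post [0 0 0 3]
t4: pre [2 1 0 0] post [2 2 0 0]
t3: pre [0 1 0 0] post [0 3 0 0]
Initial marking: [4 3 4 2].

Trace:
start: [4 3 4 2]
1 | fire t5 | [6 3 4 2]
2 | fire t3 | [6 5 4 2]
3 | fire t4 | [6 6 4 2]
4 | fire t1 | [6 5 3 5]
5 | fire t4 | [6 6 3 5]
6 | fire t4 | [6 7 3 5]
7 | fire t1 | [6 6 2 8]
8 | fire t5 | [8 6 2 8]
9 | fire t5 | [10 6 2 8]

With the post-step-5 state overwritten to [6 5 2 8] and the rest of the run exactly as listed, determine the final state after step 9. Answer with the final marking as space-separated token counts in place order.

10 5 1 11

state after step 5 := [6 5 2 8]
6 | fire t4 | [6 6 2 8]
7 | fire t1 | [6 5 1 11]
8 | fire t5 | [8 5 1 11]
9 | fire t5 | [10 5 1 11]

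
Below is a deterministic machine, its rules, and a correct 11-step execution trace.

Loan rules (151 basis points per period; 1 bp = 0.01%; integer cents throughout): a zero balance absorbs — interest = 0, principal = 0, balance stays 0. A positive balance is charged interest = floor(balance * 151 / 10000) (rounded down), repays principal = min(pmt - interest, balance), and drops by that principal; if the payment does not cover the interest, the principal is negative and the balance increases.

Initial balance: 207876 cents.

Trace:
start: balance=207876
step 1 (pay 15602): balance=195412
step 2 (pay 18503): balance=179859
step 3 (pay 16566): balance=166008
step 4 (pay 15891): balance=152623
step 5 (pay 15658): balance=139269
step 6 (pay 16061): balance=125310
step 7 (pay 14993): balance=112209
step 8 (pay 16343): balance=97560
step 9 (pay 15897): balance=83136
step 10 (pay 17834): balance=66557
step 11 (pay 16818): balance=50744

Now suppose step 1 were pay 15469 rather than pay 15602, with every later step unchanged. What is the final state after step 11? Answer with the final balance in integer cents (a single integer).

50898

(re-executing from step 1 with the substitution; state before step 1: balance=207876)
step 1 (pay 15469): balance=195545
step 2 (pay 18503): balance=179994
step 3 (pay 16566): balance=166145
step 4 (pay 15891): balance=152762
step 5 (pay 15658): balance=139410
step 6 (pay 16061): balance=125454
step 7 (pay 14993): balance=112355
step 8 (pay 16343): balance=97708
step 9 (pay 15897): balance=83286
step 10 (pay 17834): balance=66709
step 11 (pay 16818): balance=50898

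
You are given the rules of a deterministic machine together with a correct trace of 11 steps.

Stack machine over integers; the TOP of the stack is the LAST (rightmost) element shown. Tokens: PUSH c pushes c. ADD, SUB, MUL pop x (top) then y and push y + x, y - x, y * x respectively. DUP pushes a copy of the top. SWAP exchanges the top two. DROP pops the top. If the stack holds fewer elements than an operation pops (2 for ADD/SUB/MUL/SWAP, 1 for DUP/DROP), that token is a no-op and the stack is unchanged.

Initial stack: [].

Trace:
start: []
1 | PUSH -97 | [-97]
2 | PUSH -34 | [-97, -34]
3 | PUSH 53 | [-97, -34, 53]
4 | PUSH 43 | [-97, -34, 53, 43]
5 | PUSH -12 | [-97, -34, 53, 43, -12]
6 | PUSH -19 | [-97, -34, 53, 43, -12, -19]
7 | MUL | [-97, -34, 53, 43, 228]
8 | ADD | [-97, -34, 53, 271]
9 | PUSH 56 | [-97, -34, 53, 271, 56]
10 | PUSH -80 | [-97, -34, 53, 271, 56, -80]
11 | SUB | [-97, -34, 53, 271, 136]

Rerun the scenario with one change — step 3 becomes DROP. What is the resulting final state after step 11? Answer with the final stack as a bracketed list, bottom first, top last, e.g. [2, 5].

[-97, 271, 136]

(re-executing from step 3 with the substitution; state before step 3: [-97, -34])
3 | DROP | [-97]
4 | PUSH 43 | [-97, 43]
5 | PUSH -12 | [-97, 43, -12]
6 | PUSH -19 | [-97, 43, -12, -19]
7 | MUL | [-97, 43, 228]
8 | ADD | [-97, 271]
9 | PUSH 56 | [-97, 271, 56]
10 | PUSH -80 | [-97, 271, 56, -80]
11 | SUB | [-97, 271, 136]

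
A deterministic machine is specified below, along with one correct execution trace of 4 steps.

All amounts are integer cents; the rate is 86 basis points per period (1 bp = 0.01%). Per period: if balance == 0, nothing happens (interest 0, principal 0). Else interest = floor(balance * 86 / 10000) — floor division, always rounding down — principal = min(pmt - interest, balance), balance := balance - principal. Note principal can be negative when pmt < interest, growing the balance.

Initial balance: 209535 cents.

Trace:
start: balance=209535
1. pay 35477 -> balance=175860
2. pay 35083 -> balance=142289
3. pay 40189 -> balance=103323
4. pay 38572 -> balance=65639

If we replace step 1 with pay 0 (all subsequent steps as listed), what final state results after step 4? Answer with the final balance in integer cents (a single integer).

(re-executing from step 1 with the substitution; state before step 1: balance=209535)
1. pay 0 -> balance=211337
2. pay 35083 -> balance=178071
3. pay 40189 -> balance=139413
4. pay 38572 -> balance=102039

102039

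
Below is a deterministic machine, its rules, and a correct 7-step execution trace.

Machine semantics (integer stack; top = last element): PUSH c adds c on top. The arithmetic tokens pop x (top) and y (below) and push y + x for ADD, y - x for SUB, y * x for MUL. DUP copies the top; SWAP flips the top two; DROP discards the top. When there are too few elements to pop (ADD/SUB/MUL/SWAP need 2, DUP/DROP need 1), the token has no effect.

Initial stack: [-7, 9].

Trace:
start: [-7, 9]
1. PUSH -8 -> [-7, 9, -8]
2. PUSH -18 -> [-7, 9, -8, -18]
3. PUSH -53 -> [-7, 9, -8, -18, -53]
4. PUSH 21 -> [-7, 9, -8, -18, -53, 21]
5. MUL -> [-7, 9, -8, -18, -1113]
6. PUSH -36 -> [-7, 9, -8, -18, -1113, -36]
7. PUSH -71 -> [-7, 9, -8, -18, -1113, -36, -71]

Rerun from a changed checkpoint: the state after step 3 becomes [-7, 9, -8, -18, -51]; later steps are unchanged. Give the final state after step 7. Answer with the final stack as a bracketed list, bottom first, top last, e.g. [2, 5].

state after step 3 := [-7, 9, -8, -18, -51]
4. PUSH 21 -> [-7, 9, -8, -18, -51, 21]
5. MUL -> [-7, 9, -8, -18, -1071]
6. PUSH -36 -> [-7, 9, -8, -18, -1071, -36]
7. PUSH -71 -> [-7, 9, -8, -18, -1071, -36, -71]

[-7, 9, -8, -18, -1071, -36, -71]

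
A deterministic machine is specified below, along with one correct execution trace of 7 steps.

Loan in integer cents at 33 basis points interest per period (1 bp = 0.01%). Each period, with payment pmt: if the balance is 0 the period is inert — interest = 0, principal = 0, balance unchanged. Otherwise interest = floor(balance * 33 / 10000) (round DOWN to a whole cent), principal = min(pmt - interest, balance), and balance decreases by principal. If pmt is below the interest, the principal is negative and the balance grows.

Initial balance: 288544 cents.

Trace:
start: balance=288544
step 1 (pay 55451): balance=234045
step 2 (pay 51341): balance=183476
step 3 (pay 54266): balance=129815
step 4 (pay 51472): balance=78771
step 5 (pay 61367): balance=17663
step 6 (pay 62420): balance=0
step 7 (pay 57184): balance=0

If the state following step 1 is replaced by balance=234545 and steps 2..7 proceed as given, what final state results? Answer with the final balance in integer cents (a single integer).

0

state after step 1 := balance=234545
step 2 (pay 51341): balance=183977
step 3 (pay 54266): balance=130318
step 4 (pay 51472): balance=79276
step 5 (pay 61367): balance=18170
step 6 (pay 62420): balance=0
step 7 (pay 57184): balance=0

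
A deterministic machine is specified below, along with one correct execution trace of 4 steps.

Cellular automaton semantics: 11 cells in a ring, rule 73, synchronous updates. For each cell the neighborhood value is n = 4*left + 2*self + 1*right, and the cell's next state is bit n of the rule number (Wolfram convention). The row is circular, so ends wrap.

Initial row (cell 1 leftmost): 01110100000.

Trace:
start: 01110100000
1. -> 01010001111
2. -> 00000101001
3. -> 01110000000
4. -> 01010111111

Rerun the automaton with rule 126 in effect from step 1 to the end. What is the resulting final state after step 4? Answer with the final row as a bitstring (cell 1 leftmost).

(re-executing steps 1..4 under rule 126; state before step 1: 01110100000)
1. -> 11011110000
2. -> 11110011001
3. -> 00011111111
4. -> 10110000001

10110000001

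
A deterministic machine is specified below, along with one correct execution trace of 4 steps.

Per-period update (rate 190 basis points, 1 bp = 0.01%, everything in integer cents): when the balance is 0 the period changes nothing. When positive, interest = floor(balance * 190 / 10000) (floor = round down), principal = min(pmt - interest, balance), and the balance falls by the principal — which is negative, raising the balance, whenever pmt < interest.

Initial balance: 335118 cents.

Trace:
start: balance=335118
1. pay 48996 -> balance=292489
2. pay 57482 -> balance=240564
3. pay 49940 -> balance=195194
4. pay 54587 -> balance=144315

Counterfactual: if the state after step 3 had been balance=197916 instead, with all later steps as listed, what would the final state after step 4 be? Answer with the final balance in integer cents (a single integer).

147089

state after step 3 := balance=197916
4. pay 54587 -> balance=147089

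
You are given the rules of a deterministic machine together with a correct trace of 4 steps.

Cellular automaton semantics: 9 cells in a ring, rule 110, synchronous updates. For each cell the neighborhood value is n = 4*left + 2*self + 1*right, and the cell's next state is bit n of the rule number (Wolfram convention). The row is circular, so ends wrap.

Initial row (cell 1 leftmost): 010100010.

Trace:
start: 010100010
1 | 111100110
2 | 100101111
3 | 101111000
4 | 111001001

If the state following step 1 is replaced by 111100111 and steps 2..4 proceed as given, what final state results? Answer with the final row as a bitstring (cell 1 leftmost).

state after step 1 := 111100111
2 | 000101100
3 | 001111100
4 | 011000100

011000100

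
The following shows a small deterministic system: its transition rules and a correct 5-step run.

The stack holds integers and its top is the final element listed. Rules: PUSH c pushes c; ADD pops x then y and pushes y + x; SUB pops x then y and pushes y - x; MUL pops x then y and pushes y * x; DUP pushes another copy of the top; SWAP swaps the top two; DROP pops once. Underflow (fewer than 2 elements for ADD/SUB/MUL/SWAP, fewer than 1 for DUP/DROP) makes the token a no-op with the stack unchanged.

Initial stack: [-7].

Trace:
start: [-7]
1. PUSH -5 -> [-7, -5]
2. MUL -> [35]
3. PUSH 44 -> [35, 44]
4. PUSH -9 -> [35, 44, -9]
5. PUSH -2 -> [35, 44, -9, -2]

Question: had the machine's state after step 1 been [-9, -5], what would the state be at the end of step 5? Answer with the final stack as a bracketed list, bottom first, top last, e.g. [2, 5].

[45, 44, -9, -2]

state after step 1 := [-9, -5]
2. MUL -> [45]
3. PUSH 44 -> [45, 44]
4. PUSH -9 -> [45, 44, -9]
5. PUSH -2 -> [45, 44, -9, -2]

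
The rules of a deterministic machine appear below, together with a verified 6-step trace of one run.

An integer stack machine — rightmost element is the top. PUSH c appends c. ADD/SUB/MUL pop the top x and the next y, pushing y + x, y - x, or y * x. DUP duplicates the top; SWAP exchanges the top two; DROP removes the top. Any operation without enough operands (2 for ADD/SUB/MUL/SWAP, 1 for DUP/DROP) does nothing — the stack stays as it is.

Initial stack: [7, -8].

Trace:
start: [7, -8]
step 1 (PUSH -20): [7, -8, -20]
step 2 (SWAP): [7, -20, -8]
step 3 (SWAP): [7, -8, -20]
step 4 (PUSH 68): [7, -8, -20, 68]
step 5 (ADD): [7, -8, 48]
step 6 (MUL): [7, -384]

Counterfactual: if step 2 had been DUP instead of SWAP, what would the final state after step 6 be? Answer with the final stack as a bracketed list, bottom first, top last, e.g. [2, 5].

[7, -8, -960]

(re-executing from step 2 with the substitution; state before step 2: [7, -8, -20])
step 2 (DUP): [7, -8, -20, -20]
step 3 (SWAP): [7, -8, -20, -20]
step 4 (PUSH 68): [7, -8, -20, -20, 68]
step 5 (ADD): [7, -8, -20, 48]
step 6 (MUL): [7, -8, -960]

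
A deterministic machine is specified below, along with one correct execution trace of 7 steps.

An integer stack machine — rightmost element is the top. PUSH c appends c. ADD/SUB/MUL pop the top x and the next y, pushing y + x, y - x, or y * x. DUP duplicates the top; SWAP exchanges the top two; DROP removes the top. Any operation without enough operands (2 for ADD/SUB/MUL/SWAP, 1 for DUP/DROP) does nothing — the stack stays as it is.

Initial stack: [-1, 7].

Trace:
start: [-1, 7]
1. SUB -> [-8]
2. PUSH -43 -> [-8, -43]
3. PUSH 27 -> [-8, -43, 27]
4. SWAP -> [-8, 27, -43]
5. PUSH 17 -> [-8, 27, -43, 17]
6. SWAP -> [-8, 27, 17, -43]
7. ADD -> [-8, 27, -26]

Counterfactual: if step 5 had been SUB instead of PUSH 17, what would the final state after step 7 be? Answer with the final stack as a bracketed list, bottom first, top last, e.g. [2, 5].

(re-executing from step 5 with the substitution; state before step 5: [-8, 27, -43])
5. SUB -> [-8, 70]
6. SWAP -> [70, -8]
7. ADD -> [62]

[62]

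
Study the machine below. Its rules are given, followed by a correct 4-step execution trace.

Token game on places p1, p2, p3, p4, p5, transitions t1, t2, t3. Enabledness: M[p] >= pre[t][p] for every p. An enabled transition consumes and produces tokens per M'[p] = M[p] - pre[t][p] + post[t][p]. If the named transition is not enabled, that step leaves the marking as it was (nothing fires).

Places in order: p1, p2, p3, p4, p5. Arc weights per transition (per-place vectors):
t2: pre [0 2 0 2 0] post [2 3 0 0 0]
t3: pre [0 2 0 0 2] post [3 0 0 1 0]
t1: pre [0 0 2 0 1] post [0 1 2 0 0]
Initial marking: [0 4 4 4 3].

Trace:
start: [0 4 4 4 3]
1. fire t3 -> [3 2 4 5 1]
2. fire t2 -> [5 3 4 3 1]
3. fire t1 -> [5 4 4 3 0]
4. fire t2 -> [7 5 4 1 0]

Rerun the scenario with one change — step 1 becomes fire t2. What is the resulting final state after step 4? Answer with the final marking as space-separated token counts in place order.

4 7 4 0 2

(re-executing from step 1 with the substitution; state before step 1: [0 4 4 4 3])
1. fire t2 -> [2 5 4 2 3]
2. fire t2 -> [4 6 4 0 3]
3. fire t1 -> [4 7 4 0 2]
4. fire t2 -> [4 7 4 0 2]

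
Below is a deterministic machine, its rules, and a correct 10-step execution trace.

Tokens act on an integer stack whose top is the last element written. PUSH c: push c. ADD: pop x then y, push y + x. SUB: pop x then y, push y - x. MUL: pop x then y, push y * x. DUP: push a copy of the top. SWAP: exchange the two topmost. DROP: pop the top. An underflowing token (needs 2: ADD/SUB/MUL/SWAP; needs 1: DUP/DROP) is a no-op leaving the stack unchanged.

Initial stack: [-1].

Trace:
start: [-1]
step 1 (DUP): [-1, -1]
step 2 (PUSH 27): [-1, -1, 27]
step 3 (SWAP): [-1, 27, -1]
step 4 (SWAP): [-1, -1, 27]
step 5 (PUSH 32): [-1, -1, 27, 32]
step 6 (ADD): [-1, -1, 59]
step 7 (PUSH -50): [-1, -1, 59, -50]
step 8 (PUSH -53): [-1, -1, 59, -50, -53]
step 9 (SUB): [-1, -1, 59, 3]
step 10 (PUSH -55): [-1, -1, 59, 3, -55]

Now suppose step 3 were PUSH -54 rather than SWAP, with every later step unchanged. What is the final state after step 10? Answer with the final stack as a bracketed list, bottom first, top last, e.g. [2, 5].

[-1, -1, -54, 59, 3, -55]

(re-executing from step 3 with the substitution; state before step 3: [-1, -1, 27])
step 3 (PUSH -54): [-1, -1, 27, -54]
step 4 (SWAP): [-1, -1, -54, 27]
step 5 (PUSH 32): [-1, -1, -54, 27, 32]
step 6 (ADD): [-1, -1, -54, 59]
step 7 (PUSH -50): [-1, -1, -54, 59, -50]
step 8 (PUSH -53): [-1, -1, -54, 59, -50, -53]
step 9 (SUB): [-1, -1, -54, 59, 3]
step 10 (PUSH -55): [-1, -1, -54, 59, 3, -55]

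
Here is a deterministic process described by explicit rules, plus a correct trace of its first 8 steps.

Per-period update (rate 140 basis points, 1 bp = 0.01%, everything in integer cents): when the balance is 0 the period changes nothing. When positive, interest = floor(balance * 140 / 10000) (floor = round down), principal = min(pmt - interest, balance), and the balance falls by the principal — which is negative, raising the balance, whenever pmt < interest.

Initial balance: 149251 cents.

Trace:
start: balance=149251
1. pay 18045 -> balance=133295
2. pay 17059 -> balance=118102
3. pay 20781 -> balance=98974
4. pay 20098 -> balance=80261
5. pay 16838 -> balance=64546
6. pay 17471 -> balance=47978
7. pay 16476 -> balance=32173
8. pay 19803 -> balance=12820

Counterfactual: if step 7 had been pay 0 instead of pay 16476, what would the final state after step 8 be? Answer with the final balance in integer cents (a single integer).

29527

(re-executing from step 7 with the substitution; state before step 7: balance=47978)
7. pay 0 -> balance=48649
8. pay 19803 -> balance=29527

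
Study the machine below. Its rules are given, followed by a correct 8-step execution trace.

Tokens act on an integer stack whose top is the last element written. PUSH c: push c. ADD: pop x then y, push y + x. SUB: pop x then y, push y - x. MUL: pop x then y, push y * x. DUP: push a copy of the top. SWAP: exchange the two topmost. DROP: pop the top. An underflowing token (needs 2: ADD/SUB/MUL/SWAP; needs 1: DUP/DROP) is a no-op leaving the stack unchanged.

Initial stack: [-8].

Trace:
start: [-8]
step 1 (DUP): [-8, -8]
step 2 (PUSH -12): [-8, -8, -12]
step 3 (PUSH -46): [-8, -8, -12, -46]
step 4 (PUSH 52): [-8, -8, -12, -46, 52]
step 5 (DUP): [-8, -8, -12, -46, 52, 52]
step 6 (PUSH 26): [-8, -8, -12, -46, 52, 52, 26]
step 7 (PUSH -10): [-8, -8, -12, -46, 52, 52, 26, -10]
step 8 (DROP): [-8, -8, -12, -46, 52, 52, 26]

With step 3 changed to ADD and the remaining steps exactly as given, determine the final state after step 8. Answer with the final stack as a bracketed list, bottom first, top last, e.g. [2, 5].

[-8, -20, 52, 52, 26]

(re-executing from step 3 with the substitution; state before step 3: [-8, -8, -12])
step 3 (ADD): [-8, -20]
step 4 (PUSH 52): [-8, -20, 52]
step 5 (DUP): [-8, -20, 52, 52]
step 6 (PUSH 26): [-8, -20, 52, 52, 26]
step 7 (PUSH -10): [-8, -20, 52, 52, 26, -10]
step 8 (DROP): [-8, -20, 52, 52, 26]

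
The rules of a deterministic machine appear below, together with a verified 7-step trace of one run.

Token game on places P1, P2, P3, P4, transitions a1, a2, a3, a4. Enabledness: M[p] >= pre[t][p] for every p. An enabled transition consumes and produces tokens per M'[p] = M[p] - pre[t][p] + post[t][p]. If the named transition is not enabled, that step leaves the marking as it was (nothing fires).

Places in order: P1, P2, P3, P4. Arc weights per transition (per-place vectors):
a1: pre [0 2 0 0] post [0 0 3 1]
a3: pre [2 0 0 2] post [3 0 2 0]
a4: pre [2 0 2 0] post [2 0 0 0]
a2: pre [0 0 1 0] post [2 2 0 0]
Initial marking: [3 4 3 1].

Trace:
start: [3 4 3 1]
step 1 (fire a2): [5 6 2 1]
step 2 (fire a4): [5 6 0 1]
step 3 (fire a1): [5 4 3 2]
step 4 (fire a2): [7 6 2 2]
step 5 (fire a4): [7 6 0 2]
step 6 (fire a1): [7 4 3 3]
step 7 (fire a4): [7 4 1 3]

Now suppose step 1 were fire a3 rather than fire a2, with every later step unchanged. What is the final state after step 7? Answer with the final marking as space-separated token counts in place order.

(re-executing from step 1 with the substitution; state before step 1: [3 4 3 1])
step 1 (fire a3): [3 4 3 1]
step 2 (fire a4): [3 4 1 1]
step 3 (fire a1): [3 2 4 2]
step 4 (fire a2): [5 4 3 2]
step 5 (fire a4): [5 4 1 2]
step 6 (fire a1): [5 2 4 3]
step 7 (fire a4): [5 2 2 3]

5 2 2 3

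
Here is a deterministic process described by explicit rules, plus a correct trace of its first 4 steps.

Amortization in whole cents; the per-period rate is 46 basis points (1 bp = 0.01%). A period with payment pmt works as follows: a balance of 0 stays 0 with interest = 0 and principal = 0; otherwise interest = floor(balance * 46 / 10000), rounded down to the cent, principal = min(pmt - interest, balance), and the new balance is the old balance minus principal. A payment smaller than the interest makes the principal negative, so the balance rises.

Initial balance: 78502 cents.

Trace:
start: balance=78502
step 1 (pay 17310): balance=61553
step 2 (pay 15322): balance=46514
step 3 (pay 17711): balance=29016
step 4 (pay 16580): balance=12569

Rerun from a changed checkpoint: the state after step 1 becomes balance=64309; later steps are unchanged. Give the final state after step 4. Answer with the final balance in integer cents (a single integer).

state after step 1 := balance=64309
step 2 (pay 15322): balance=49282
step 3 (pay 17711): balance=31797
step 4 (pay 16580): balance=15363

15363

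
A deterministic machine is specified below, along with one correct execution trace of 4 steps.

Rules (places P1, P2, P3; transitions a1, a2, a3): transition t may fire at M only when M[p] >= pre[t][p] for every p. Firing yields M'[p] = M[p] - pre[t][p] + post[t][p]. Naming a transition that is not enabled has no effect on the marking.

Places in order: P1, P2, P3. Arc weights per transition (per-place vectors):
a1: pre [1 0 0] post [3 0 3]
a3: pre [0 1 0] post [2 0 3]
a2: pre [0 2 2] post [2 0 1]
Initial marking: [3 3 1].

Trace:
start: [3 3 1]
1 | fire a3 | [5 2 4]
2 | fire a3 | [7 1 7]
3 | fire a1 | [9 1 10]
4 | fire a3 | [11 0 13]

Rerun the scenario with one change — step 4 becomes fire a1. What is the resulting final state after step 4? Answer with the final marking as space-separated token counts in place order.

11 1 13

(re-executing from step 4 with the substitution; state before step 4: [9 1 10])
4 | fire a1 | [11 1 13]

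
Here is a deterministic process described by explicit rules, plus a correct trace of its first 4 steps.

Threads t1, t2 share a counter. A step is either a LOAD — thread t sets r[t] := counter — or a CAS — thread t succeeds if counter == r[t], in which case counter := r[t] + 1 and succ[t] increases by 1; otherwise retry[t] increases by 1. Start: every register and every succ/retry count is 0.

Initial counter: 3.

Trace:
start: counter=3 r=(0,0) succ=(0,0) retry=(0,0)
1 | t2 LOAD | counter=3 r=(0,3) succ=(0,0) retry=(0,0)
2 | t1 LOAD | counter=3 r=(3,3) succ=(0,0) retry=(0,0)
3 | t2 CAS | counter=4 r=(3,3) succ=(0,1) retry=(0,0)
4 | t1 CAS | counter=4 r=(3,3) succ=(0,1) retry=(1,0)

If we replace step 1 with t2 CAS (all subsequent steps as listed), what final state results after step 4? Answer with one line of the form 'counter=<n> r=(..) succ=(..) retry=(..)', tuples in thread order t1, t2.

counter=4 r=(3,0) succ=(1,0) retry=(0,2)

(re-executing from step 1 with the substitution; state before step 1: counter=3 r=(0,0) succ=(0,0) retry=(0,0))
1 | t2 CAS | counter=3 r=(0,0) succ=(0,0) retry=(0,1)
2 | t1 LOAD | counter=3 r=(3,0) succ=(0,0) retry=(0,1)
3 | t2 CAS | counter=3 r=(3,0) succ=(0,0) retry=(0,2)
4 | t1 CAS | counter=4 r=(3,0) succ=(1,0) retry=(0,2)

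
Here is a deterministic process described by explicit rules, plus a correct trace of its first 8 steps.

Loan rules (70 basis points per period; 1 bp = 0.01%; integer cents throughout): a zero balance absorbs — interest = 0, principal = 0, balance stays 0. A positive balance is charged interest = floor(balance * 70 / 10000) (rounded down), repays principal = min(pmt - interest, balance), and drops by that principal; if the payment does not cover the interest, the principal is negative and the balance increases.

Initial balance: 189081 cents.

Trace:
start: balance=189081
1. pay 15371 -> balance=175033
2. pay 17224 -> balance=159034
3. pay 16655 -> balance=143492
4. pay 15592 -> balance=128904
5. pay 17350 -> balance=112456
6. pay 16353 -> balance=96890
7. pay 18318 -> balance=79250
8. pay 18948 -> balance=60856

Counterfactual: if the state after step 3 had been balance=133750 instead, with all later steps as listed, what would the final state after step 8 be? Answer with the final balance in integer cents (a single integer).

state after step 3 := balance=133750
4. pay 15592 -> balance=119094
5. pay 17350 -> balance=102577
6. pay 16353 -> balance=86942
7. pay 18318 -> balance=69232
8. pay 18948 -> balance=50768

50768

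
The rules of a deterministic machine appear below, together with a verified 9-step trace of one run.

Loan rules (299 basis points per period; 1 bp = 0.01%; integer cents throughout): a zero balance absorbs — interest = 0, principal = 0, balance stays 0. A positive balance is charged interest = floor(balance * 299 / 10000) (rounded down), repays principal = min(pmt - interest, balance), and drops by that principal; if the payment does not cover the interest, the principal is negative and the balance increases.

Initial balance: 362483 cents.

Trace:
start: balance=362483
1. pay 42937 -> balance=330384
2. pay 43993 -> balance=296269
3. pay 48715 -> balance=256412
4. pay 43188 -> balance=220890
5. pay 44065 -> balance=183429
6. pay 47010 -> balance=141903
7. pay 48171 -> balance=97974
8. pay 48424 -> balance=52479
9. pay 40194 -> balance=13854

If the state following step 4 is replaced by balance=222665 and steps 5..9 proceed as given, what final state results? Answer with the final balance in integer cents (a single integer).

15911

state after step 4 := balance=222665
5. pay 44065 -> balance=185257
6. pay 47010 -> balance=143786
7. pay 48171 -> balance=99914
8. pay 48424 -> balance=54477
9. pay 40194 -> balance=15911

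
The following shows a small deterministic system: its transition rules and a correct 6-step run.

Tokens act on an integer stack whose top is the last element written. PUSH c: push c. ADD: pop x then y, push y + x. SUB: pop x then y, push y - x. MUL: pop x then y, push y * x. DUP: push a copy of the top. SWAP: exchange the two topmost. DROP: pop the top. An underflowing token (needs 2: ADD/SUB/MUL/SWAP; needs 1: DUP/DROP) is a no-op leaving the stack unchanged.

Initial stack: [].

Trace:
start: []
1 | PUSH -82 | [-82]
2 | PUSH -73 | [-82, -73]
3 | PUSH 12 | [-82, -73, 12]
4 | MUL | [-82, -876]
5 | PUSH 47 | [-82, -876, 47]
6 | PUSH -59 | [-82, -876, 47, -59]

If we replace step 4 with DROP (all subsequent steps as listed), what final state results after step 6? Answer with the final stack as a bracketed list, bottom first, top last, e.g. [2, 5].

[-82, -73, 47, -59]

(re-executing from step 4 with the substitution; state before step 4: [-82, -73, 12])
4 | DROP | [-82, -73]
5 | PUSH 47 | [-82, -73, 47]
6 | PUSH -59 | [-82, -73, 47, -59]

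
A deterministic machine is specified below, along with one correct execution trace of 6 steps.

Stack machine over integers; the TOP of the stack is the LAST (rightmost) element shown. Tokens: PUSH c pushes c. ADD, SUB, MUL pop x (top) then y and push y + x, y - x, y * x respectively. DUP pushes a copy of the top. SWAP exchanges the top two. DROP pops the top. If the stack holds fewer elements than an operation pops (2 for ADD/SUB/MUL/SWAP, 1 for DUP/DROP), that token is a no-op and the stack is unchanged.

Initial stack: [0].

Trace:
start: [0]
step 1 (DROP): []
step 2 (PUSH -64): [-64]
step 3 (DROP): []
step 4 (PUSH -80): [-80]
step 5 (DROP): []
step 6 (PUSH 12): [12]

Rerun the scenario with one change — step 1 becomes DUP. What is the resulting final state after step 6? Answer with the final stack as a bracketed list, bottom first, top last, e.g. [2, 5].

(re-executing from step 1 with the substitution; state before step 1: [0])
step 1 (DUP): [0, 0]
step 2 (PUSH -64): [0, 0, -64]
step 3 (DROP): [0, 0]
step 4 (PUSH -80): [0, 0, -80]
step 5 (DROP): [0, 0]
step 6 (PUSH 12): [0, 0, 12]

[0, 0, 12]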